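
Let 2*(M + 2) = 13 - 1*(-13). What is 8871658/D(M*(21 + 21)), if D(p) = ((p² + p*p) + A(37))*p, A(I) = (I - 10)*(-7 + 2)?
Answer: 4435829/98579943 ≈ 0.044997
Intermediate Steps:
M = 11 (M = -2 + (13 - 1*(-13))/2 = -2 + (13 + 13)/2 = -2 + (½)*26 = -2 + 13 = 11)
A(I) = 50 - 5*I (A(I) = (-10 + I)*(-5) = 50 - 5*I)
D(p) = p*(-135 + 2*p²) (D(p) = ((p² + p*p) + (50 - 5*37))*p = ((p² + p²) + (50 - 185))*p = (2*p² - 135)*p = (-135 + 2*p²)*p = p*(-135 + 2*p²))
8871658/D(M*(21 + 21)) = 8871658/(((11*(21 + 21))*(-135 + 2*(11*(21 + 21))²))) = 8871658/(((11*42)*(-135 + 2*(11*42)²))) = 8871658/((462*(-135 + 2*462²))) = 8871658/((462*(-135 + 2*213444))) = 8871658/((462*(-135 + 426888))) = 8871658/((462*426753)) = 8871658/197159886 = 8871658*(1/197159886) = 4435829/98579943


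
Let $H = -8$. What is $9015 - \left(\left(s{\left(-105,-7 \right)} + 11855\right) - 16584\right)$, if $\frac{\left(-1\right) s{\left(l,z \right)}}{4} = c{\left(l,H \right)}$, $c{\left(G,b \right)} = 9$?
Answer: $13780$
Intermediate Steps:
$s{\left(l,z \right)} = -36$ ($s{\left(l,z \right)} = \left(-4\right) 9 = -36$)
$9015 - \left(\left(s{\left(-105,-7 \right)} + 11855\right) - 16584\right) = 9015 - \left(\left(-36 + 11855\right) - 16584\right) = 9015 - \left(11819 - 16584\right) = 9015 - -4765 = 9015 + 4765 = 13780$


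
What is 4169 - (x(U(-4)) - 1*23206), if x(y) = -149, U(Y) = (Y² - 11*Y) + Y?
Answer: 27524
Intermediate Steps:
U(Y) = Y² - 10*Y
4169 - (x(U(-4)) - 1*23206) = 4169 - (-149 - 1*23206) = 4169 - (-149 - 23206) = 4169 - 1*(-23355) = 4169 + 23355 = 27524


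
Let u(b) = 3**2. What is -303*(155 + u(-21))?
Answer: -49692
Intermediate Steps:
u(b) = 9
-303*(155 + u(-21)) = -303*(155 + 9) = -303*164 = -49692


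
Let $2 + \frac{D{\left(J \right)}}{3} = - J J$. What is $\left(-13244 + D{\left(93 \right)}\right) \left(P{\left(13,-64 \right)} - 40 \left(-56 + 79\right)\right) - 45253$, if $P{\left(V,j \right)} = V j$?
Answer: $68627891$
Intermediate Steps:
$D{\left(J \right)} = -6 - 3 J^{2}$ ($D{\left(J \right)} = -6 + 3 \left(- J J\right) = -6 + 3 \left(- J^{2}\right) = -6 - 3 J^{2}$)
$\left(-13244 + D{\left(93 \right)}\right) \left(P{\left(13,-64 \right)} - 40 \left(-56 + 79\right)\right) - 45253 = \left(-13244 - \left(6 + 3 \cdot 93^{2}\right)\right) \left(13 \left(-64\right) - 40 \left(-56 + 79\right)\right) - 45253 = \left(-13244 - 25953\right) \left(-832 - 920\right) - 45253 = \left(-13244 - 25953\right) \left(-1752\right) - 45253 = \left(-39197\right) \left(-1752\right) - 45253 = 68673144 - 45253 = 68627891$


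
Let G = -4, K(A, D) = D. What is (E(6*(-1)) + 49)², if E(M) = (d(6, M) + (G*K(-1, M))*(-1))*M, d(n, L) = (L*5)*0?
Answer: 37249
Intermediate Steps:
d(n, L) = 0 (d(n, L) = (5*L)*0 = 0)
E(M) = 4*M² (E(M) = (0 - 4*M*(-1))*M = (0 + 4*M)*M = (4*M)*M = 4*M²)
(E(6*(-1)) + 49)² = (4*(6*(-1))² + 49)² = (4*(-6)² + 49)² = (4*36 + 49)² = (144 + 49)² = 193² = 37249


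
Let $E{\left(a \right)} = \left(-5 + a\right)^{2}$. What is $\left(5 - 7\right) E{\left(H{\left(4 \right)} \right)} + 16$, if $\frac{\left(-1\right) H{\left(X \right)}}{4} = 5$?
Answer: $-1234$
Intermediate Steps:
$H{\left(X \right)} = -20$ ($H{\left(X \right)} = \left(-4\right) 5 = -20$)
$\left(5 - 7\right) E{\left(H{\left(4 \right)} \right)} + 16 = \left(5 - 7\right) \left(-5 - 20\right)^{2} + 16 = \left(5 - 7\right) \left(-25\right)^{2} + 16 = \left(-2\right) 625 + 16 = -1250 + 16 = -1234$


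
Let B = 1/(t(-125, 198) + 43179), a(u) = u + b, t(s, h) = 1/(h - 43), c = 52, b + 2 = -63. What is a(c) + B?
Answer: -87005543/6692746 ≈ -13.000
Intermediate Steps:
b = -65 (b = -2 - 63 = -65)
t(s, h) = 1/(-43 + h)
a(u) = -65 + u (a(u) = u - 65 = -65 + u)
B = 155/6692746 (B = 1/(1/(-43 + 198) + 43179) = 1/(1/155 + 43179) = 1/(6692746/155) = 155/6692746 ≈ 2.3159e-5)
a(c) + B = (-65 + 52) + 155/6692746 = -13 + 155/6692746 = -87005543/6692746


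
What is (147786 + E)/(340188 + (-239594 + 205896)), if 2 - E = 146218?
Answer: 157/30649 ≈ 0.0051225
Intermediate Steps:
E = -146216 (E = 2 - 1*146218 = 2 - 146218 = -146216)
(147786 + E)/(340188 + (-239594 + 205896)) = (147786 - 146216)/(340188 + (-239594 + 205896)) = 1570/(340188 - 33698) = 1570/306490 = 1570*(1/306490) = 157/30649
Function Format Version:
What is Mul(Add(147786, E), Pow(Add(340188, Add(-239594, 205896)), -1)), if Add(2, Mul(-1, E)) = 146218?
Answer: Rational(157, 30649) ≈ 0.0051225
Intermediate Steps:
E = -146216 (E = Add(2, Mul(-1, 146218)) = Add(2, -146218) = -146216)
Mul(Add(147786, E), Pow(Add(340188, Add(-239594, 205896)), -1)) = Mul(Add(147786, -146216), Pow(Add(340188, Add(-239594, 205896)), -1)) = Mul(1570, Pow(Add(340188, -33698), -1)) = Mul(1570, Pow(306490, -1)) = Mul(1570, Rational(1, 306490)) = Rational(157, 30649)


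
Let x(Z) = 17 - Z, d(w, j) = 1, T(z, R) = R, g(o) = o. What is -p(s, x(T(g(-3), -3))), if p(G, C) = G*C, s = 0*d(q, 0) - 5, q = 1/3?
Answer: 100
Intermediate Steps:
q = 1/3 ≈ 0.33333
s = -5 (s = 0*1 - 5 = 0 - 5 = -5)
p(G, C) = C*G
-p(s, x(T(g(-3), -3))) = -(17 - 1*(-3))*(-5) = -(17 + 3)*(-5) = -20*(-5) = -1*(-100) = 100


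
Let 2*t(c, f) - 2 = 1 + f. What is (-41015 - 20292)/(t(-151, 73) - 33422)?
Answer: 61307/33384 ≈ 1.8364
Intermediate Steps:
t(c, f) = 3/2 + f/2 (t(c, f) = 1 + (1 + f)/2 = 1 + (½ + f/2) = 3/2 + f/2)
(-41015 - 20292)/(t(-151, 73) - 33422) = (-41015 - 20292)/((3/2 + (½)*73) - 33422) = -61307/((3/2 + 73/2) - 33422) = -61307/(38 - 33422) = -61307/(-33384) = -61307*(-1/33384) = 61307/33384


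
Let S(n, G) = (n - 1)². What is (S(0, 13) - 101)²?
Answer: 10000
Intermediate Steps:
S(n, G) = (-1 + n)²
(S(0, 13) - 101)² = ((-1 + 0)² - 101)² = ((-1)² - 101)² = (1 - 101)² = (-100)² = 10000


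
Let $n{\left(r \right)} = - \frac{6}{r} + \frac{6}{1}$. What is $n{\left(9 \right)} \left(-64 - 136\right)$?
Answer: $- \frac{3200}{3} \approx -1066.7$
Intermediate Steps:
$n{\left(r \right)} = 6 - \frac{6}{r}$ ($n{\left(r \right)} = - \frac{6}{r} + 6 \cdot 1 = - \frac{6}{r} + 6 = 6 - \frac{6}{r}$)
$n{\left(9 \right)} \left(-64 - 136\right) = \left(6 - \frac{6}{9}\right) \left(-64 - 136\right) = \left(6 - \frac{2}{3}\right) \left(-200\right) = \frac{16}{3} \left(-200\right) = - \frac{3200}{3}$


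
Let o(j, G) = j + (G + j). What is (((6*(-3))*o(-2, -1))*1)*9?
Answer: 810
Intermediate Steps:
o(j, G) = G + 2*j
(((6*(-3))*o(-2, -1))*1)*9 = (((6*(-3))*(-1 + 2*(-2)))*1)*9 = (-18*(-1 - 4)*1)*9 = (-18*(-5)*1)*9 = (90*1)*9 = 90*9 = 810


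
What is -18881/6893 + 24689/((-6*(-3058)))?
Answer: -176247311/126472764 ≈ -1.3936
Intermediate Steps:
-18881/6893 + 24689/((-6*(-3058))) = -18881*1/6893 + 24689/18348 = -18881/6893 + 24689*(1/18348) = -18881/6893 + 24689/18348 = -176247311/126472764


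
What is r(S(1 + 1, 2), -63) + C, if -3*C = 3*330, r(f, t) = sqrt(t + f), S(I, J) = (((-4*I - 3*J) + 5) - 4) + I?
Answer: -330 + I*sqrt(74) ≈ -330.0 + 8.6023*I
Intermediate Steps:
S(I, J) = 1 - 3*I - 3*J (S(I, J) = ((5 - 4*I - 3*J) - 4) + I = (1 - 4*I - 3*J) + I = 1 - 3*I - 3*J)
r(f, t) = sqrt(f + t)
C = -330 ≈ -330.00
r(S(1 + 1, 2), -63) + C = sqrt((1 - 3*(1 + 1) - 3*2) - 63) - 330 = sqrt((1 - 3*2 - 6) - 63) - 330 = sqrt((1 - 6 - 6) - 63) - 330 = sqrt(-11 - 63) - 330 = sqrt(-74) - 330 = I*sqrt(74) - 330 = -330 + I*sqrt(74)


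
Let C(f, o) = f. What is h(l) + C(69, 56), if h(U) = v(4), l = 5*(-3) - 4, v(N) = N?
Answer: 73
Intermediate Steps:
l = -19 (l = -15 - 4 = -19)
h(U) = 4
h(l) + C(69, 56) = 4 + 69 = 73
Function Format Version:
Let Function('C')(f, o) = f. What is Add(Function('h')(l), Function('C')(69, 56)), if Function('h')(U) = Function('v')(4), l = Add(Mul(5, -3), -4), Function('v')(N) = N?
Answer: 73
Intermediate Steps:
l = -19 (l = Add(-15, -4) = -19)
Function('h')(U) = 4
Add(Function('h')(l), Function('C')(69, 56)) = Add(4, 69) = 73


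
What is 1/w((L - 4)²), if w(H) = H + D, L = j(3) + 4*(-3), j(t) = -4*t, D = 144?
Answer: 1/928 ≈ 0.0010776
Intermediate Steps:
L = -24 (L = -4*3 + 4*(-3) = -12 - 12 = -24)
w(H) = 144 + H (w(H) = H + 144 = 144 + H)
1/w((L - 4)²) = 1/(144 + (-24 - 4)²) = 1/(144 + (-28)²) = 1/(144 + 784) = 1/928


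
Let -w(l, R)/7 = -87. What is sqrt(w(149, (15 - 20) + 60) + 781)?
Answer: sqrt(1390) ≈ 37.283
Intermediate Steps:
w(l, R) = 609 (w(l, R) = -7*(-87) = 609)
sqrt(w(149, (15 - 20) + 60) + 781) = sqrt(609 + 781) = sqrt(1390)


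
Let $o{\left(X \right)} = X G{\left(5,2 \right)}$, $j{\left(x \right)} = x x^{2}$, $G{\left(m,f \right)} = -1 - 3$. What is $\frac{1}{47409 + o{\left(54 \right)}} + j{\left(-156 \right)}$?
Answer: $- \frac{179164260287}{47193} \approx -3.7964 \cdot 10^{6}$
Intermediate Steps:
$G{\left(m,f \right)} = -4$
$j{\left(x \right)} = x^{3}$
$o{\left(X \right)} = - 4 X$ ($o{\left(X \right)} = X \left(-4\right) = - 4 X$)
$\frac{1}{47409 + o{\left(54 \right)}} + j{\left(-156 \right)} = \frac{1}{47409 - 216} + \left(-156\right)^{3} = \frac{1}{47409 - 216} - 3796416 = \frac{1}{47193} - 3796416 = - \frac{179164260287}{47193}$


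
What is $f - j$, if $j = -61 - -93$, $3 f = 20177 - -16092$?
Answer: $\frac{36173}{3} \approx 12058.0$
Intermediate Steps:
$f = \frac{36269}{3}$ ($f = \frac{20177 - -16092}{3} = \frac{20177 + 16092}{3} = \frac{1}{3} \cdot 36269 = \frac{36269}{3} \approx 12090.0$)
$j = 32$ ($j = -61 + 93 = 32$)
$f - j = \frac{36269}{3} - 32 = \frac{36173}{3}$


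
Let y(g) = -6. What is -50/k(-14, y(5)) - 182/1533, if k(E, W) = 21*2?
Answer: -669/511 ≈ -1.3092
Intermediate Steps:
k(E, W) = 42
-50/k(-14, y(5)) - 182/1533 = -50/42 - 182/1533 = -50*1/42 - 182*1/1533 = -25/21 - 26/219 = -669/511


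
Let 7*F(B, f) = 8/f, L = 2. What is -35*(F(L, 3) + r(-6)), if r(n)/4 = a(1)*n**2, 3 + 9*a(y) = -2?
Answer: 8360/3 ≈ 2786.7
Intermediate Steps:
F(B, f) = 8/(7*f) (F(B, f) = (8/f)/7 = 8/(7*f))
a(y) = -5/9 (a(y) = -1/3 + (1/9)*(-2) = -1/3 - 2/9 = -5/9)
r(n) = -20*n**2/9 (r(n) = 4*(-5*n**2/9) = -20*n**2/9)
-35*(F(L, 3) + r(-6)) = -35*((8/7)/3 - 20/9*(-6)**2) = -35*((8/7)*(1/3) - 20/9*36) = -35*(8/21 - 80) = -35*(-1672/21) = 8360/3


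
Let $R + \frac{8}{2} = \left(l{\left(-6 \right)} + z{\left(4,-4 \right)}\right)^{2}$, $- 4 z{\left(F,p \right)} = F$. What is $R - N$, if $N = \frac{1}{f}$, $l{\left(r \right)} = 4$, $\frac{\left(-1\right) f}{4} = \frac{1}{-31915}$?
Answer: $- \frac{31895}{4} \approx -7973.8$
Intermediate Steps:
$z{\left(F,p \right)} = - \frac{F}{4}$
$f = \frac{4}{31915}$ ($f = - \frac{4}{-31915} = \left(-4\right) \left(- \frac{1}{31915}\right) = \frac{4}{31915} \approx 0.00012533$)
$R = 5$ ($R = -4 + \left(4 - 1\right)^{2} = -4 + 3^{2} = -4 + 9 = 5$)
$N = \frac{31915}{4}$ ($N = \frac{1}{\frac{4}{31915}} = \frac{31915}{4} \approx 7978.8$)
$R - N = 5 - \frac{31915}{4} = - \frac{31895}{4}$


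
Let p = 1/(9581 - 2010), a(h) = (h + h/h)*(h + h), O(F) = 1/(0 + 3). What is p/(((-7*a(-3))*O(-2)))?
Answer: -1/211988 ≈ -4.7173e-6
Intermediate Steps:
O(F) = 1/3
a(h) = 2*h*(1 + h) (a(h) = (h + 1)*(2*h) = (1 + h)*(2*h) = 2*h*(1 + h))
p = 1/7571 ≈ 0.00013208
p/(((-7*a(-3))*O(-2))) = 1/(7571*((-14*(-3)*(1 - 3)*(1/3)))) = 1/(7571*((-14*(-3)*(-2)*(1/3)))) = 1/(7571*((-7*12*(1/3)))) = 1/(7571*((-84*1/3))) = (1/7571)/(-28) = (1/7571)*(-1/28) = -1/211988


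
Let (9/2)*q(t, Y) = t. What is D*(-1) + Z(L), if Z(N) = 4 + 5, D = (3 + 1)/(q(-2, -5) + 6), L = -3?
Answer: 207/25 ≈ 8.2800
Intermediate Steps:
q(t, Y) = 2*t/9
D = 18/25 (D = (3 + 1)/((2/9)*(-2) + 6) = 4/(-4/9 + 6) = 4/(50/9) = 4*(9/50) = 18/25 ≈ 0.72000)
Z(N) = 9
D*(-1) + Z(L) = (18/25)*(-1) + 9 = -18/25 + 9 = 207/25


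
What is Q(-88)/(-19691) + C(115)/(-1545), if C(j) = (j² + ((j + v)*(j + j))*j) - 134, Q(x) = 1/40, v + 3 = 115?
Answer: -315961313519/81126920 ≈ -3894.7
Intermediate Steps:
v = 112 (v = -3 + 115 = 112)
Q(x) = 1/40
C(j) = -134 + j² + 2*j²*(112 + j) (C(j) = (j² + ((j + 112)*(j + j))*j) - 134 = (j² + ((112 + j)*(2*j))*j) - 134 = (j² + (2*j*(112 + j))*j) - 134 = (j² + 2*j²*(112 + j)) - 134 = -134 + j² + 2*j²*(112 + j))
Q(-88)/(-19691) + C(115)/(-1545) = (1/40)/(-19691) + (-134 + 2*115³ + 225*115²)/(-1545) = (1/40)*(-1/19691) + (-134 + 2*1520875 + 225*13225)*(-1/1545) = -1/787640 + (-134 + 3041750 + 2975625)*(-1/1545) = -1/787640 + 6017241*(-1/1545) = -1/787640 - 2005747/515 = -315961313519/81126920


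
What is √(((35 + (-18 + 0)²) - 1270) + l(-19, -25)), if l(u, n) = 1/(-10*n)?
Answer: I*√2277490/50 ≈ 30.183*I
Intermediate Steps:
l(u, n) = -1/(10*n)
√(((35 + (-18 + 0)²) - 1270) + l(-19, -25)) = √(((35 + (-18 + 0)²) - 1270) - ⅒/(-25)) = √(((35 + (-18)²) - 1270) - ⅒*(-1/25)) = √(((35 + 324) - 1270) + 1/250) = √((359 - 1270) + 1/250) = √(-911 + 1/250) = √(-227749/250) = I*√2277490/50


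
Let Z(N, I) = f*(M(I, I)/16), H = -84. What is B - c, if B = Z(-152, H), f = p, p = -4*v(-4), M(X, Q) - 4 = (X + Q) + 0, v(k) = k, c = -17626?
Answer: 17462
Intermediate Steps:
M(X, Q) = 4 + Q + X (M(X, Q) = 4 + ((X + Q) + 0) = 4 + ((Q + X) + 0) = 4 + (Q + X) = 4 + Q + X)
p = 16 (p = -4*(-4) = 16)
f = 16
Z(N, I) = 4 + 2*I (Z(N, I) = 16*((4 + I + I)/16) = 16*((4 + 2*I)*(1/16)) = 16*(1/4 + I/8) = 4 + 2*I)
B = -164 (B = 4 + 2*(-84) = 4 - 168 = -164)
B - c = -164 - 1*(-17626) = -164 + 17626 = 17462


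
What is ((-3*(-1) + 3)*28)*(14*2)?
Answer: 4704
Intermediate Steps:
((-3*(-1) + 3)*28)*(14*2) = ((3 + 3)*28)*28 = (6*28)*28 = 168*28 = 4704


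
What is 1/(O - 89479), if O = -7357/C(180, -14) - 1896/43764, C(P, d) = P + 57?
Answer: -864339/77367057806 ≈ -1.1172e-5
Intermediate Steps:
C(P, d) = 57 + P
O = -26868425/864339 (O = -7357/(57 + 180) - 1896/43764 = -7357/237 - 1896*1/43764 = -7357*1/237 - 158/3647 = -7357/237 - 158/3647 = -26868425/864339 ≈ -31.086)
1/(O - 89479) = 1/(-26868425/864339 - 89479) = 1/(-77367057806/864339) = -864339/77367057806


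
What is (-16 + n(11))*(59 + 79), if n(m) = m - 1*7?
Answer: -1656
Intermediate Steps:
n(m) = -7 + m (n(m) = m - 7 = -7 + m)
(-16 + n(11))*(59 + 79) = (-16 + (-7 + 11))*(59 + 79) = (-16 + 4)*138 = -12*138 = -1656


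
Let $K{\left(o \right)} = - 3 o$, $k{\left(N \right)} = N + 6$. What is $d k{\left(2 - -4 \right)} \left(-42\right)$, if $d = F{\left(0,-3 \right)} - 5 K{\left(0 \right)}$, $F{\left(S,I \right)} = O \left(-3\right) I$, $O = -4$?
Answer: $18144$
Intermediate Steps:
$k{\left(N \right)} = 6 + N$
$F{\left(S,I \right)} = 12 I$ ($F{\left(S,I \right)} = \left(-4\right) \left(-3\right) I = 12 I$)
$d = -36$ ($d = 12 \left(-3\right) - 5 \left(\left(-3\right) 0\right) = -36 - 0 = -36 + 0 = -36$)
$d k{\left(2 - -4 \right)} \left(-42\right) = - 36 \left(6 + \left(2 - -4\right)\right) \left(-42\right) = - 36 \left(6 + \left(2 + 4\right)\right) \left(-42\right) = - 36 \left(6 + 6\right) \left(-42\right) = \left(-36\right) 12 \left(-42\right) = \left(-432\right) \left(-42\right) = 18144$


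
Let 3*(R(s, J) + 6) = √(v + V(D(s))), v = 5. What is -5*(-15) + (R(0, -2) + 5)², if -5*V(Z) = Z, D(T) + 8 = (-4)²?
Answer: 3437/45 - 2*√85/15 ≈ 75.149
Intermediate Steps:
D(T) = 8 (D(T) = -8 + (-4)² = -8 + 16 = 8)
V(Z) = -Z/5
R(s, J) = -6 + √85/15 (R(s, J) = -6 + √(5 - ⅕*8)/3 = -6 + √(5 - 8/5)/3 = -6 + √(17/5)/3 = -6 + (√85/5)/3 = -6 + √85/15)
-5*(-15) + (R(0, -2) + 5)² = -5*(-15) + ((-6 + √85/15) + 5)² = 75 + (-1 + √85/15)²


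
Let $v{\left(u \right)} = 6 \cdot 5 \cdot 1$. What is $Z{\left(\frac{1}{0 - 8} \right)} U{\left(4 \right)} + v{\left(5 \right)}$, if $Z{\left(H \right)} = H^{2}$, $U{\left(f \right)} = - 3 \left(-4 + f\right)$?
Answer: $30$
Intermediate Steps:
$U{\left(f \right)} = 12 - 3 f$
$v{\left(u \right)} = 30$ ($v{\left(u \right)} = 30 \cdot 1 = 30$)
$Z{\left(\frac{1}{0 - 8} \right)} U{\left(4 \right)} + v{\left(5 \right)} = \left(\frac{1}{0 - 8}\right)^{2} \left(12 - 12\right) + 30 = \left(\frac{1}{-8}\right)^{2} \left(12 - 12\right) + 30 = \left(- \frac{1}{8}\right)^{2} \cdot 0 + 30 = \frac{1}{64} \cdot 0 + 30 = 0 + 30 = 30$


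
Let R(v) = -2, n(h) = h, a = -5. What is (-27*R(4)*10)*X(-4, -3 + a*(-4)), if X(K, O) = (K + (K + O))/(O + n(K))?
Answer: 4860/13 ≈ 373.85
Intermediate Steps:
X(K, O) = (O + 2*K)/(K + O) (X(K, O) = (K + (K + O))/(O + K) = (O + 2*K)/(K + O))
(-27*R(4)*10)*X(-4, -3 + a*(-4)) = (-(-54)*10)*(((-3 - 5*(-4)) + 2*(-4))/(-4 + (-3 - 5*(-4)))) = (-27*(-20))*(((-3 + 20) - 8)/(-4 + (-3 + 20))) = 540*((17 - 8)/(-4 + 17)) = 540*(9/13) = 4860/13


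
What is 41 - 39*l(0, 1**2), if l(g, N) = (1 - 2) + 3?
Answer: -37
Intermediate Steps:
l(g, N) = 2 (l(g, N) = -1 + 3 = 2)
41 - 39*l(0, 1**2) = 41 - 39*2 = 41 - 78 = -37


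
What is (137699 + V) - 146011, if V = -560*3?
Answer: -9992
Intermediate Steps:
V = -1680
(137699 + V) - 146011 = (137699 - 1680) - 146011 = 136019 - 146011 = -9992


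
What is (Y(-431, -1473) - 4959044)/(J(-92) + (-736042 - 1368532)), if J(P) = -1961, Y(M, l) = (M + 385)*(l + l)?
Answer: 4823528/2106535 ≈ 2.2898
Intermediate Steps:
Y(M, l) = 2*l*(385 + M) (Y(M, l) = (385 + M)*(2*l) = 2*l*(385 + M))
(Y(-431, -1473) - 4959044)/(J(-92) + (-736042 - 1368532)) = (2*(-1473)*(385 - 431) - 4959044)/(-1961 + (-736042 - 1368532)) = (2*(-1473)*(-46) - 4959044)/(-1961 - 2104574) = (135516 - 4959044)/(-2106535) = -4823528*(-1/2106535) = 4823528/2106535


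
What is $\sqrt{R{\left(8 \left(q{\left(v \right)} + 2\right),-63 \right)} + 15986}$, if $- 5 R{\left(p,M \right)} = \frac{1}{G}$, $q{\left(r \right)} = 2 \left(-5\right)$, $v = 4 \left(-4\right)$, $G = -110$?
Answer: $\frac{\sqrt{193430622}}{110} \approx 126.44$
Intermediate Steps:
$v = -16$
$q{\left(r \right)} = -10$
$R{\left(p,M \right)} = \frac{1}{550}$ ($R{\left(p,M \right)} = - \frac{1}{5 \left(-110\right)} = \left(- \frac{1}{5}\right) \left(- \frac{1}{110}\right) = \frac{1}{550}$)
$\sqrt{R{\left(8 \left(q{\left(v \right)} + 2\right),-63 \right)} + 15986} = \sqrt{\frac{1}{550} + 15986} = \sqrt{\frac{8792301}{550}} = \frac{\sqrt{193430622}}{110}$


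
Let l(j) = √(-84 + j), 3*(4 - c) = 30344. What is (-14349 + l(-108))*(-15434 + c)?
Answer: 366540422 - 613072*I*√3/3 ≈ 3.6654e+8 - 3.5396e+5*I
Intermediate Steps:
c = -30332/3 (c = 4 - ⅓*30344 = 4 - 30344/3 = -30332/3 ≈ -10111.)
(-14349 + l(-108))*(-15434 + c) = (-14349 + √(-84 - 108))*(-15434 - 30332/3) = (-14349 + √(-192))*(-76634/3) = (-14349 + 8*I*√3)*(-76634/3) = 366540422 - 613072*I*√3/3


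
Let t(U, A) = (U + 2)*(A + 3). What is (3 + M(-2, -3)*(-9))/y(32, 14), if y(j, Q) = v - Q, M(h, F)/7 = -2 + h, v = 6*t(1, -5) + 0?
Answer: -51/10 ≈ -5.1000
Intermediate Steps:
t(U, A) = (2 + U)*(3 + A)
v = -36 (v = 6*(6 + 2*(-5) + 3*1 - 5*1) + 0 = 6*(6 - 10 + 3 - 5) + 0 = 6*(-6) + 0 = -36 + 0 = -36)
M(h, F) = -14 + 7*h (M(h, F) = 7*(-2 + h) = -14 + 7*h)
y(j, Q) = -36 - Q
(3 + M(-2, -3)*(-9))/y(32, 14) = (3 + (-14 + 7*(-2))*(-9))/(-36 - 1*14) = (3 + (-14 - 14)*(-9))/(-36 - 14) = (3 - 28*(-9))/(-50) = (3 + 252)*(-1/50) = 255*(-1/50) = -51/10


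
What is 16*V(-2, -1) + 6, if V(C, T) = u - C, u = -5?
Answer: -42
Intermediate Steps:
V(C, T) = -5 - C
16*V(-2, -1) + 6 = 16*(-5 - 1*(-2)) + 6 = 16*(-5 + 2) + 6 = 16*(-3) + 6 = -48 + 6 = -42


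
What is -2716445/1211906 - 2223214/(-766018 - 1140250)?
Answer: -44356174846/41253886193 ≈ -1.0752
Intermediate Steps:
-2716445/1211906 - 2223214/(-766018 - 1140250) = -2716445*1/1211906 - 2223214/(-1906268) = -2716445/1211906 - 2223214*(-1/1906268) = -2716445/1211906 + 158801/136162 = -44356174846/41253886193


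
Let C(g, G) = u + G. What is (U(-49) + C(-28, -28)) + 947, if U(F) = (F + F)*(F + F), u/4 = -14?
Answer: 10467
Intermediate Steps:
u = -56 (u = 4*(-14) = -56)
C(g, G) = -56 + G
U(F) = 4*F² (U(F) = (2*F)*(2*F) = 4*F²)
(U(-49) + C(-28, -28)) + 947 = (4*(-49)² + (-56 - 28)) + 947 = (4*2401 - 84) + 947 = (9604 - 84) + 947 = 9520 + 947 = 10467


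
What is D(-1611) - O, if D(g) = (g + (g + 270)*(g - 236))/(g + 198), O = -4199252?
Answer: 659007540/157 ≈ 4.1975e+6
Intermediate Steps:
D(g) = (g + (-236 + g)*(270 + g))/(198 + g) (D(g) = (g + (270 + g)*(-236 + g))/(198 + g) = (g + (-236 + g)*(270 + g))/(198 + g))
D(-1611) - O = (-63720 + (-1611)² + 35*(-1611))/(198 - 1611) - 1*(-4199252) = (-63720 + 2595321 - 56385)/(-1413) + 4199252 = -1/1413*2475216 + 4199252 = -275024/157 + 4199252 = 659007540/157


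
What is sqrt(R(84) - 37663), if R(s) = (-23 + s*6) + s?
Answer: 9*I*sqrt(458) ≈ 192.61*I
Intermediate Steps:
R(s) = -23 + 7*s (R(s) = (-23 + 6*s) + s = -23 + 7*s)
sqrt(R(84) - 37663) = sqrt((-23 + 7*84) - 37663) = sqrt((-23 + 588) - 37663) = sqrt(565 - 37663) = sqrt(-37098) = 9*I*sqrt(458)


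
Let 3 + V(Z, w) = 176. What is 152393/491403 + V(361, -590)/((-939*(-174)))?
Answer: 8327965139/26762790186 ≈ 0.31118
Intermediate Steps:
V(Z, w) = 173 (V(Z, w) = -3 + 176 = 173)
152393/491403 + V(361, -590)/((-939*(-174))) = 152393/491403 + 173/((-939*(-174))) = 152393*(1/491403) + 173/163386 = 152393/491403 + 173*(1/163386) = 152393/491403 + 173/163386 = 8327965139/26762790186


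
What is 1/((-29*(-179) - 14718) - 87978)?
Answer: -1/97505 ≈ -1.0256e-5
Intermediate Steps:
1/((-29*(-179) - 14718) - 87978) = 1/((5191 - 14718) - 87978) = 1/(-9527 - 87978) = 1/(-97505) = -1/97505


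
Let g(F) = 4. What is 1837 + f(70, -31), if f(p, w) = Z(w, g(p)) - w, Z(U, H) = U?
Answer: 1837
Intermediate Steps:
f(p, w) = 0 (f(p, w) = w - w = 0)
1837 + f(70, -31) = 1837 + 0 = 1837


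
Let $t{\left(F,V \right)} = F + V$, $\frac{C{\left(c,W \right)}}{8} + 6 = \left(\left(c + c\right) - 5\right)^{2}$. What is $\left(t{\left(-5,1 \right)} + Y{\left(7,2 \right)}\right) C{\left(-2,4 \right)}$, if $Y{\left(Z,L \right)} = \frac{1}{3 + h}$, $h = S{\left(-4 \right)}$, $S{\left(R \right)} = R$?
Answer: $-3000$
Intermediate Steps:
$h = -4$
$C{\left(c,W \right)} = -48 + 8 \left(-5 + 2 c\right)^{2}$ ($C{\left(c,W \right)} = -48 + 8 \left(\left(c + c\right) - 5\right)^{2} = -48 + 8 \left(2 c - 5\right)^{2} = -48 + 8 \left(-5 + 2 c\right)^{2}$)
$Y{\left(Z,L \right)} = -1$ ($Y{\left(Z,L \right)} = \frac{1}{3 - 4} = \frac{1}{-1} = -1$)
$\left(t{\left(-5,1 \right)} + Y{\left(7,2 \right)}\right) C{\left(-2,4 \right)} = \left(\left(-5 + 1\right) - 1\right) \left(-48 + 8 \left(-5 + 2 \left(-2\right)\right)^{2}\right) = \left(-4 - 1\right) \left(-48 + 8 \left(-5 - 4\right)^{2}\right) = - 5 \left(-48 + 8 \left(-9\right)^{2}\right) = - 5 \left(-48 + 8 \cdot 81\right) = - 5 \left(-48 + 648\right) = \left(-5\right) 600 = -3000$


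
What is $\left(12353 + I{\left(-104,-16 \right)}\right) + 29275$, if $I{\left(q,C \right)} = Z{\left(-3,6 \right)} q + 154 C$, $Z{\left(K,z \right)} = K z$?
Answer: $41036$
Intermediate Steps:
$I{\left(q,C \right)} = - 18 q + 154 C$ ($I{\left(q,C \right)} = \left(-3\right) 6 q + 154 C = - 18 q + 154 C$)
$\left(12353 + I{\left(-104,-16 \right)}\right) + 29275 = \left(12353 + \left(\left(-18\right) \left(-104\right) + 154 \left(-16\right)\right)\right) + 29275 = \left(12353 + \left(1872 - 2464\right)\right) + 29275 = \left(12353 - 592\right) + 29275 = 11761 + 29275 = 41036$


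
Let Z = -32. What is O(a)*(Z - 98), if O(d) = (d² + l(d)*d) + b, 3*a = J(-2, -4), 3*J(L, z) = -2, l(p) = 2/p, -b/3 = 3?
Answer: 73190/81 ≈ 903.58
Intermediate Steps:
b = -9 (b = -3*3 = -9)
J(L, z) = -⅔ (J(L, z) = (⅓)*(-2) = -⅔)
a = -2/9 (a = (⅓)*(-⅔) = -2/9 ≈ -0.22222)
O(d) = -7 + d² (O(d) = (d² + (2/d)*d) - 9 = (d² + 2) - 9 = (2 + d²) - 9 = -7 + d²)
O(a)*(Z - 98) = (-7 + (-2/9)²)*(-32 - 98) = (-7 + 4/81)*(-130) = -563/81*(-130) = 73190/81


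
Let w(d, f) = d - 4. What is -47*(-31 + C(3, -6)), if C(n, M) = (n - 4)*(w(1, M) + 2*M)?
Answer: 752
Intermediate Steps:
w(d, f) = -4 + d
C(n, M) = (-4 + n)*(-3 + 2*M) (C(n, M) = (n - 4)*((-4 + 1) + 2*M) = (-4 + n)*(-3 + 2*M))
-47*(-31 + C(3, -6)) = -47*(-31 + (12 - 8*(-6) - 3*3 + 2*(-6)*3)) = -47*(-31 + (12 + 48 - 9 - 36)) = -47*(-31 + 15) = -47*(-16) = 752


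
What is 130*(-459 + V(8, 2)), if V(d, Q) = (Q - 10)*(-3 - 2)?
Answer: -54470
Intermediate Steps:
V(d, Q) = 50 - 5*Q (V(d, Q) = (-10 + Q)*(-5) = 50 - 5*Q)
130*(-459 + V(8, 2)) = 130*(-459 + (50 - 5*2)) = 130*(-459 + (50 - 10)) = 130*(-459 + 40) = 130*(-419) = -54470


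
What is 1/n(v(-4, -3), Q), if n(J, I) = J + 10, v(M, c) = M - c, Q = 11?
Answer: ⅑ ≈ 0.11111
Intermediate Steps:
n(J, I) = 10 + J
1/n(v(-4, -3), Q) = 1/(10 + (-4 - 1*(-3))) = 1/(10 + (-4 + 3)) = 1/(10 - 1) = 1/9 = ⅑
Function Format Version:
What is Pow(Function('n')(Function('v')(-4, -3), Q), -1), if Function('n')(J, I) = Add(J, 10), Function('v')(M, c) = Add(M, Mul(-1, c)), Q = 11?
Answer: Rational(1, 9) ≈ 0.11111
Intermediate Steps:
Function('n')(J, I) = Add(10, J)
Pow(Function('n')(Function('v')(-4, -3), Q), -1) = Pow(Add(10, Add(-4, Mul(-1, -3))), -1) = Pow(Add(10, Add(-4, 3)), -1) = Pow(Add(10, -1), -1) = Pow(9, -1) = Rational(1, 9)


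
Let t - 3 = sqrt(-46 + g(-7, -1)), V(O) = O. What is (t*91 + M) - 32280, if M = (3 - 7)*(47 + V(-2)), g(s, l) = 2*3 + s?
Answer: -32187 + 91*I*sqrt(47) ≈ -32187.0 + 623.86*I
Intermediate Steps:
g(s, l) = 6 + s
t = 3 + I*sqrt(47) (t = 3 + sqrt(-46 + (6 - 7)) = 3 + sqrt(-46 - 1) = 3 + sqrt(-47) = 3 + I*sqrt(47) ≈ 3.0 + 6.8557*I)
M = -180 (M = (3 - 7)*(47 - 2) = -4*45 = -180)
(t*91 + M) - 32280 = ((3 + I*sqrt(47))*91 - 180) - 32280 = ((273 + 91*I*sqrt(47)) - 180) - 32280 = (93 + 91*I*sqrt(47)) - 32280 = -32187 + 91*I*sqrt(47)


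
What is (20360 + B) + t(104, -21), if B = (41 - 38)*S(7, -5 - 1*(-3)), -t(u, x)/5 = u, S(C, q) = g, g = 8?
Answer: 19864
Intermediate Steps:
S(C, q) = 8
t(u, x) = -5*u
B = 24 (B = (41 - 38)*8 = 3*8 = 24)
(20360 + B) + t(104, -21) = (20360 + 24) - 5*104 = 20384 - 520 = 19864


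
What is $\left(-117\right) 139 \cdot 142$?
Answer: $-2309346$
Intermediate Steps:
$\left(-117\right) 139 \cdot 142 = \left(-16263\right) 142 = -2309346$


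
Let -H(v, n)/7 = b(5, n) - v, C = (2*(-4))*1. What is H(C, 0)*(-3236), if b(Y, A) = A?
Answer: 181216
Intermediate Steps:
C = -8 (C = -8*1 = -8)
H(v, n) = -7*n + 7*v (H(v, n) = -7*(n - v) = -7*n + 7*v)
H(C, 0)*(-3236) = (-7*0 + 7*(-8))*(-3236) = (0 - 56)*(-3236) = -56*(-3236) = 181216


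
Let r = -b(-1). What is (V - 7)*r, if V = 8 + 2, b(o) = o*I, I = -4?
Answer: -12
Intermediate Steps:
b(o) = -4*o (b(o) = o*(-4) = -4*o)
r = -4 (r = -(-4)*(-1) = -1*4 = -4)
V = 10
(V - 7)*r = (10 - 7)*(-4) = 3*(-4) = -12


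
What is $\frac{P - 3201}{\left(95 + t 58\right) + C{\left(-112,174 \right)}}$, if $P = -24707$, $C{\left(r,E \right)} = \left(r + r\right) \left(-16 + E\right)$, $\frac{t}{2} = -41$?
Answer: $\frac{27908}{40053} \approx 0.69678$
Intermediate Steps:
$t = -82$ ($t = 2 \left(-41\right) = -82$)
$C{\left(r,E \right)} = 2 r \left(-16 + E\right)$
$\frac{P - 3201}{\left(95 + t 58\right) + C{\left(-112,174 \right)}} = \frac{-24707 - 3201}{\left(95 - 4756\right) + 2 \left(-112\right) \left(-16 + 174\right)} = - \frac{27908}{\left(95 - 4756\right) + 2 \left(-112\right) 158} = - \frac{27908}{-4661 - 35392} = - \frac{27908}{-40053} = \left(-27908\right) \left(- \frac{1}{40053}\right) = \frac{27908}{40053}$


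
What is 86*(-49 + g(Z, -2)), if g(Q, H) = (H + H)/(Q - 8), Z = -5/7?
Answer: -254646/61 ≈ -4174.5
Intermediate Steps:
Z = -5/7 (Z = -5*⅐ = -5/7 ≈ -0.71429)
g(Q, H) = 2*H/(-8 + Q) (g(Q, H) = (2*H)/(-8 + Q) = 2*H/(-8 + Q))
86*(-49 + g(Z, -2)) = 86*(-49 + 2*(-2)/(-8 - 5/7)) = 86*(-49 + 2*(-2)/(-61/7)) = 86*(-49 + 2*(-2)*(-7/61)) = 86*(-49 + 28/61) = 86*(-2961/61) = -254646/61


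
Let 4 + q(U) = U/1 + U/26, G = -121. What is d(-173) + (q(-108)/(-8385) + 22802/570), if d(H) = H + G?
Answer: -526022173/2071095 ≈ -253.98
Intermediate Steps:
d(H) = -121 + H (d(H) = H - 121 = -121 + H)
q(U) = -4 + 27*U/26 (q(U) = -4 + (U/1 + U/26) = -4 + (U*1 + U*(1/26)) = -4 + (U + U/26) = -4 + 27*U/26)
d(-173) + (q(-108)/(-8385) + 22802/570) = (-121 - 173) + ((-4 + (27/26)*(-108))/(-8385) + 22802/570) = -294 + ((-4 - 1458/13)*(-1/8385) + 22802*(1/570)) = -294 + (-1510/13*(-1/8385) + 11401/285) = -294 + (302/21801 + 11401/285) = -294 + 82879757/2071095 = -526022173/2071095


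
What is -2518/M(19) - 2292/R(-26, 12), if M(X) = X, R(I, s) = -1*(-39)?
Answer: -47250/247 ≈ -191.30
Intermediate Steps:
R(I, s) = 39
-2518/M(19) - 2292/R(-26, 12) = -2518/19 - 2292/39 = -2518*1/19 - 2292*1/39 = -2518/19 - 764/13 = -47250/247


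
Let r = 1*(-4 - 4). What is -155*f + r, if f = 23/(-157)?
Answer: 2309/157 ≈ 14.707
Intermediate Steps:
r = -8 (r = 1*(-8) = -8)
f = -23/157 (f = 23*(-1/157) = -23/157 ≈ -0.14650)
-155*f + r = -155*(-23/157) - 8 = 3565/157 - 8 = 2309/157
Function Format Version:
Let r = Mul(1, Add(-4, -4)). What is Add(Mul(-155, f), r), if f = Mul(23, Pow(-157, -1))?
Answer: Rational(2309, 157) ≈ 14.707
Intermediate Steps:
r = -8 (r = Mul(1, -8) = -8)
f = Rational(-23, 157) (f = Mul(23, Rational(-1, 157)) = Rational(-23, 157) ≈ -0.14650)
Add(Mul(-155, f), r) = Add(Mul(-155, Rational(-23, 157)), -8) = Add(Rational(3565, 157), -8) = Rational(2309, 157)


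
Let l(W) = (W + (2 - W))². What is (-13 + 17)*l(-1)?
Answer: 16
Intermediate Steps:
l(W) = 4 (l(W) = 2² = 4)
(-13 + 17)*l(-1) = (-13 + 17)*4 = 4*4 = 16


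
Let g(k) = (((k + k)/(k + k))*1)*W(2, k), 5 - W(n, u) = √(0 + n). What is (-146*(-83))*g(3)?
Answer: 60590 - 12118*√2 ≈ 43453.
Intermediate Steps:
W(n, u) = 5 - √n (W(n, u) = 5 - √(0 + n) = 5 - √n)
g(k) = 5 - √2 (g(k) = (((k + k)/(k + k))*1)*(5 - √2) = (((2*k)/((2*k)))*1)*(5 - √2) = (((2*k)*(1/(2*k)))*1)*(5 - √2) = (1*1)*(5 - √2) = 1*(5 - √2) = 5 - √2)
(-146*(-83))*g(3) = (-146*(-83))*(5 - √2) = 12118*(5 - √2) = 60590 - 12118*√2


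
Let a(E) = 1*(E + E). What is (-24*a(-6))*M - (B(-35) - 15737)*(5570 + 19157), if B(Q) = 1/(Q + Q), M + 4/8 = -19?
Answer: 27238647537/70 ≈ 3.8912e+8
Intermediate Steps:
M = -39/2 (M = -1/2 - 19 = -39/2 ≈ -19.500)
a(E) = 2*E (a(E) = 1*(2*E) = 2*E)
B(Q) = 1/(2*Q)
(-24*a(-6))*M - (B(-35) - 15737)*(5570 + 19157) = -48*(-6)*(-39/2) - ((1/2)/(-35) - 15737)*(5570 + 19157) = -24*(-12)*(-39/2) - ((1/2)*(-1/35) - 15737)*24727 = 288*(-39/2) - (-1/70 - 15737)*24727 = -5616 - (-1101591)*24727/70 = -5616 - 1*(-27239040657/70) = -5616 + 27239040657/70 = 27238647537/70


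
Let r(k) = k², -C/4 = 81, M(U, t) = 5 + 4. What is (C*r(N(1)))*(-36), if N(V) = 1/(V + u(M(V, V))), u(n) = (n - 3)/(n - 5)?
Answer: 46656/25 ≈ 1866.2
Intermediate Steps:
M(U, t) = 9
u(n) = (-3 + n)/(-5 + n)
C = -324 (C = -4*81 = -324)
N(V) = 1/(3/2 + V) (N(V) = 1/(V + (-3 + 9)/(-5 + 9)) = 1/(V + 6/4) = 1/(V + (¼)*6) = 1/(V + 3/2) = 1/(3/2 + V))
(C*r(N(1)))*(-36) = -324*4/(3 + 2*1)²*(-36) = -324*4/(3 + 2)²*(-36) = -324*(2/5)²*(-36) = -324*(2*(⅕))²*(-36) = -324*(⅖)²*(-36) = -324*4/25*(-36) = -1296/25*(-36) = 46656/25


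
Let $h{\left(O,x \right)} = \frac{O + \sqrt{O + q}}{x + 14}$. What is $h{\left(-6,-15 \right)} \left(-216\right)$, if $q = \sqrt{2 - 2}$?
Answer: $-1296 + 216 i \sqrt{6} \approx -1296.0 + 529.09 i$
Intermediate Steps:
$q = 0$ ($q = \sqrt{0} = 0$)
$h{\left(O,x \right)} = \frac{O + \sqrt{O}}{14 + x}$ ($h{\left(O,x \right)} = \frac{O + \sqrt{O + 0}}{x + 14} = \frac{O + \sqrt{O}}{14 + x}$)
$h{\left(-6,-15 \right)} \left(-216\right) = \frac{-6 + \sqrt{-6}}{14 - 15} \left(-216\right) = \frac{-6 + i \sqrt{6}}{-1} \left(-216\right) = - (-6 + i \sqrt{6}) \left(-216\right) = \left(6 - i \sqrt{6}\right) \left(-216\right) = -1296 + 216 i \sqrt{6}$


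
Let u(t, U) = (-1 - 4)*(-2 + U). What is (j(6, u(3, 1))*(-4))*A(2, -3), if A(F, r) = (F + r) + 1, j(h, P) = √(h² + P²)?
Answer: 0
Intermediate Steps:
u(t, U) = 10 - 5*U (u(t, U) = -5*(-2 + U) = 10 - 5*U)
j(h, P) = √(P² + h²)
A(F, r) = 1 + F + r
(j(6, u(3, 1))*(-4))*A(2, -3) = (√((10 - 5*1)² + 6²)*(-4))*(1 + 2 - 3) = (√((10 - 5)² + 36)*(-4))*0 = (√(5² + 36)*(-4))*0 = (√(25 + 36)*(-4))*0 = (√61*(-4))*0 = -4*√61*0 = 0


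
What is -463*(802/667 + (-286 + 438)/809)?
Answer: -347343526/539603 ≈ -643.70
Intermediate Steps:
-463*(802/667 + (-286 + 438)/809) = -463*(802*(1/667) + 152*(1/809)) = -463*(802/667 + 152/809) = -463*750202/539603 = -347343526/539603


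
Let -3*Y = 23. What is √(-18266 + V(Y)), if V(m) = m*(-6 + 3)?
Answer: 3*I*√2027 ≈ 135.07*I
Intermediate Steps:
Y = -23/3 (Y = -⅓*23 = -23/3 ≈ -7.6667)
V(m) = -3*m (V(m) = m*(-3) = -3*m)
√(-18266 + V(Y)) = √(-18266 - 3*(-23/3)) = √(-18266 + 23) = √(-18243) = 3*I*√2027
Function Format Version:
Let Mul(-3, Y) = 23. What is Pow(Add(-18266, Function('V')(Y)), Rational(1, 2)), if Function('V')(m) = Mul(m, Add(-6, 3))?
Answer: Mul(3, I, Pow(2027, Rational(1, 2))) ≈ Mul(135.07, I)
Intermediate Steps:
Y = Rational(-23, 3) (Y = Mul(Rational(-1, 3), 23) = Rational(-23, 3) ≈ -7.6667)
Function('V')(m) = Mul(-3, m) (Function('V')(m) = Mul(m, -3) = Mul(-3, m))
Pow(Add(-18266, Function('V')(Y)), Rational(1, 2)) = Pow(Add(-18266, Mul(-3, Rational(-23, 3))), Rational(1, 2)) = Pow(Add(-18266, 23), Rational(1, 2)) = Pow(-18243, Rational(1, 2)) = Mul(3, I, Pow(2027, Rational(1, 2)))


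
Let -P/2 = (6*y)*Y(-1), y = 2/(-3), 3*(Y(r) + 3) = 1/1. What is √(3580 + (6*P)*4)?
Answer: 2*√767 ≈ 55.390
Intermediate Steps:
Y(r) = -8/3 (Y(r) = -3 + (⅓)/1 = -3 + (⅓)*1 = -3 + ⅓ = -8/3)
y = -⅔ (y = 2*(-⅓) = -⅔ ≈ -0.66667)
P = -64/3 (P = -2*6*(-⅔)*(-8)/3 = -(-8)*(-8)/3 = -2*32/3 = -64/3 ≈ -21.333)
√(3580 + (6*P)*4) = √(3580 + (6*(-64/3))*4) = √(3580 - 128*4) = √(3580 - 512) = √3068 = 2*√767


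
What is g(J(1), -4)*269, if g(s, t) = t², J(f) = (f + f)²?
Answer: 4304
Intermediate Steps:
J(f) = 4*f² (J(f) = (2*f)² = 4*f²)
g(J(1), -4)*269 = (-4)²*269 = 16*269 = 4304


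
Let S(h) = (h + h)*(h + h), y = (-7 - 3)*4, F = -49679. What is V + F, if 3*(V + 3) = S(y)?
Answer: -142646/3 ≈ -47549.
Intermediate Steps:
y = -40 (y = -10*4 = -40)
S(h) = 4*h**2 (S(h) = (2*h)*(2*h) = 4*h**2)
V = 6391/3 (V = -3 + (4*(-40)**2)/3 = -3 + (4*1600)/3 = -3 + (1/3)*6400 = -3 + 6400/3 = 6391/3 ≈ 2130.3)
V + F = 6391/3 - 49679 = -142646/3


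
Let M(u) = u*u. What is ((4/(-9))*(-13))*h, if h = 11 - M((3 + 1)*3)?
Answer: -6916/9 ≈ -768.44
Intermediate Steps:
M(u) = u**2
h = -133 (h = 11 - ((3 + 1)*3)**2 = 11 - (4*3)**2 = 11 - 1*12**2 = 11 - 1*144 = 11 - 144 = -133)
((4/(-9))*(-13))*h = ((4/(-9))*(-13))*(-133) = ((4*(-1/9))*(-13))*(-133) = -4/9*(-13)*(-133) = (52/9)*(-133) = -6916/9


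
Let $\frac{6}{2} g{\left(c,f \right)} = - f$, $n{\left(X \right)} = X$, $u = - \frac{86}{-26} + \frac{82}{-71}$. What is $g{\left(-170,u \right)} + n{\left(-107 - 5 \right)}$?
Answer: $- \frac{312115}{2769} \approx -112.72$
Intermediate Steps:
$u = \frac{1987}{923}$ ($u = \left(-86\right) \left(- \frac{1}{26}\right) + 82 \left(- \frac{1}{71}\right) = \frac{43}{13} - \frac{82}{71} = \frac{1987}{923} \approx 2.1528$)
$g{\left(c,f \right)} = - \frac{f}{3}$ ($g{\left(c,f \right)} = \frac{\left(-1\right) f}{3} = - \frac{f}{3}$)
$g{\left(-170,u \right)} + n{\left(-107 - 5 \right)} = \left(- \frac{1}{3}\right) \frac{1987}{923} - 112 = - \frac{1987}{2769} - 112 = - \frac{312115}{2769}$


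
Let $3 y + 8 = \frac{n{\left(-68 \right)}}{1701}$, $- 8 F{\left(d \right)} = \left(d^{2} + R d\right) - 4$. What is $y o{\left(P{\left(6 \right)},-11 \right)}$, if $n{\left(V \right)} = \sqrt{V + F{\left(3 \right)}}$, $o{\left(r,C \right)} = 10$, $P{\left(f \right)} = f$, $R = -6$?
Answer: $- \frac{80}{3} + \frac{5 i \sqrt{118}}{3402} \approx -26.667 + 0.015965 i$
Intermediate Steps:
$F{\left(d \right)} = \frac{1}{2} - \frac{d^{2}}{8} + \frac{3 d}{4}$ ($F{\left(d \right)} = - \frac{\left(d^{2} - 6 d\right) - 4}{8} = - \frac{-4 + d^{2} - 6 d}{8} = \frac{1}{2} - \frac{d^{2}}{8} + \frac{3 d}{4}$)
$n{\left(V \right)} = \sqrt{\frac{13}{8} + V}$ ($n{\left(V \right)} = \sqrt{V + \left(\frac{1}{2} - \frac{3^{2}}{8} + \frac{3}{4} \cdot 3\right)} = \sqrt{V + \left(\frac{1}{2} - \frac{9}{8} + \frac{9}{4}\right)} = \sqrt{V + \frac{13}{8}} = \sqrt{\frac{13}{8} + V}$)
$y = - \frac{8}{3} + \frac{i \sqrt{118}}{6804}$ ($y = - \frac{8}{3} + \frac{\frac{\sqrt{26 + 16 \left(-68\right)}}{4} \cdot \frac{1}{1701}}{3} = - \frac{8}{3} + \frac{\frac{\sqrt{26 - 1088}}{4} \cdot \frac{1}{1701}}{3} = - \frac{8}{3} + \frac{\frac{\sqrt{-1062}}{4} \cdot \frac{1}{1701}}{3} = - \frac{8}{3} + \frac{\frac{3 i \sqrt{118}}{4} \cdot \frac{1}{1701}}{3} = - \frac{8}{3} + \frac{\frac{1}{2268} i \sqrt{118}}{3} = - \frac{8}{3} + \frac{i \sqrt{118}}{6804} \approx -2.6667 + 0.0015965 i$)
$y o{\left(P{\left(6 \right)},-11 \right)} = \left(- \frac{8}{3} + \frac{i \sqrt{118}}{6804}\right) 10 = - \frac{80}{3} + \frac{5 i \sqrt{118}}{3402}$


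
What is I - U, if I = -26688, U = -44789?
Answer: 18101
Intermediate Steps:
I - U = -26688 - 1*(-44789) = -26688 + 44789 = 18101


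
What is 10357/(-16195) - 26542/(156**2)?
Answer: -340947821/197060760 ≈ -1.7302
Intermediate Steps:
10357/(-16195) - 26542/(156**2) = 10357*(-1/16195) - 26542/24336 = -10357/16195 - 26542*1/24336 = -10357/16195 - 13271/12168 = -340947821/197060760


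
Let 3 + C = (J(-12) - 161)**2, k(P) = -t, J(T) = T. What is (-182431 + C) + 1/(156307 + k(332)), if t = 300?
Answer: -23791847534/156007 ≈ -1.5251e+5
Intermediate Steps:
k(P) = -300 (k(P) = -1*300 = -300)
C = 29926 (C = -3 + (-12 - 161)**2 = -3 + (-173)**2 = -3 + 29929 = 29926)
(-182431 + C) + 1/(156307 + k(332)) = (-182431 + 29926) + 1/(156307 - 300) = -152505 + 1/156007 = -23791847534/156007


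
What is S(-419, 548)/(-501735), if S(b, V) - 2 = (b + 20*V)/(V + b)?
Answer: -10799/64723815 ≈ -0.00016685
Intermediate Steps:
S(b, V) = 2 + (b + 20*V)/(V + b)
S(-419, 548)/(-501735) = ((3*(-419) + 22*548)/(548 - 419))/(-501735) = ((-1257 + 12056)/129)*(-1/501735) = ((1/129)*10799)*(-1/501735) = (10799/129)*(-1/501735) = -10799/64723815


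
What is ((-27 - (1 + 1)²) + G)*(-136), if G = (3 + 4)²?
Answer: -2448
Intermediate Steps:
G = 49 (G = 7² = 49)
((-27 - (1 + 1)²) + G)*(-136) = ((-27 - (1 + 1)²) + 49)*(-136) = ((-27 - 1*2²) + 49)*(-136) = ((-27 - 1*4) + 49)*(-136) = ((-27 - 4) + 49)*(-136) = (-31 + 49)*(-136) = 18*(-136) = -2448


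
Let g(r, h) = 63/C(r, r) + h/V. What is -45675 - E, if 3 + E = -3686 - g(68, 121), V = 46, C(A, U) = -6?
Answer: -965859/23 ≈ -41994.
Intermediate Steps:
g(r, h) = -21/2 + h/46 (g(r, h) = 63/(-6) + h/46 = 63*(-1/6) + h*(1/46) = -21/2 + h/46)
E = -84666/23 (E = -3 + (-3686 - (-21/2 + (1/46)*121)) = -3 + (-3686 - (-21/2 + 121/46)) = -3 + (-3686 - 1*(-181/23)) = -3 + (-3686 + 181/23) = -3 - 84597/23 = -84666/23 ≈ -3681.1)
-45675 - E = -45675 - 1*(-84666/23) = -45675 + 84666/23 = -965859/23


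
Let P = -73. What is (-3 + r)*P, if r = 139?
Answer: -9928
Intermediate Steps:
(-3 + r)*P = (-3 + 139)*(-73) = 136*(-73) = -9928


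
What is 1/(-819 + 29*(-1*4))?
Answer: -1/935 ≈ -0.0010695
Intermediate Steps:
1/(-819 + 29*(-1*4)) = 1/(-819 + 29*(-4)) = 1/(-819 - 116) = 1/(-935) = -1/935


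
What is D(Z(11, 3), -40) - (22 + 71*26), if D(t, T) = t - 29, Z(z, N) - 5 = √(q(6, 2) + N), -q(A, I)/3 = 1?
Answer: -1892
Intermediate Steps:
q(A, I) = -3 (q(A, I) = -3*1 = -3)
Z(z, N) = 5 + √(-3 + N)
D(t, T) = -29 + t
D(Z(11, 3), -40) - (22 + 71*26) = (-29 + (5 + √(-3 + 3))) - (22 + 71*26) = (-29 + (5 + √0)) - (22 + 1846) = (-29 + (5 + 0)) - 1*1868 = (-29 + 5) - 1868 = -24 - 1868 = -1892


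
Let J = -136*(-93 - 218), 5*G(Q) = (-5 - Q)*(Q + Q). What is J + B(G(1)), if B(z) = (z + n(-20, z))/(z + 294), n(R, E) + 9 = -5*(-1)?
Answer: 30833768/729 ≈ 42296.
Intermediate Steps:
G(Q) = 2*Q*(-5 - Q)/5 (G(Q) = ((-5 - Q)*(Q + Q))/5 = ((-5 - Q)*(2*Q))/5 = (2*Q*(-5 - Q))/5 = 2*Q*(-5 - Q)/5)
J = 42296 (J = -136*(-311) = 42296)
n(R, E) = -4 (n(R, E) = -9 - 5*(-1) = -9 + 5 = -4)
B(z) = (-4 + z)/(294 + z) (B(z) = (z - 4)/(z + 294) = (-4 + z)/(294 + z))
J + B(G(1)) = 42296 + (-4 - ⅖*1*(5 + 1))/(294 - ⅖*1*(5 + 1)) = 42296 + (-4 - ⅖*1*6)/(294 - ⅖*1*6) = 42296 + (-4 - 12/5)/(294 - 12/5) = 42296 - 32/5/(1458/5) = 42296 + (5/1458)*(-32/5) = 42296 - 16/729 = 30833768/729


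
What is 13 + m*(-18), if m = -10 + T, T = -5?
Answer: 283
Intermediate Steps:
m = -15 (m = -10 - 5 = -15)
13 + m*(-18) = 13 - 15*(-18) = 13 + 270 = 283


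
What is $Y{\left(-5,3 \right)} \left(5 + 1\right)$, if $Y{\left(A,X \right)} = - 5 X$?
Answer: $-90$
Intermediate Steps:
$Y{\left(-5,3 \right)} \left(5 + 1\right) = \left(-5\right) 3 \left(5 + 1\right) = \left(-15\right) 6 = -90$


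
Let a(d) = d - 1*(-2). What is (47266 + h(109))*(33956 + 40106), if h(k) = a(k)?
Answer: 3508835374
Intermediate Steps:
a(d) = 2 + d (a(d) = d + 2 = 2 + d)
h(k) = 2 + k
(47266 + h(109))*(33956 + 40106) = (47266 + (2 + 109))*(33956 + 40106) = (47266 + 111)*74062 = 47377*74062 = 3508835374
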